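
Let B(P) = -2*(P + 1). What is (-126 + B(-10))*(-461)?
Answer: 49788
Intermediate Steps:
B(P) = -2 - 2*P (B(P) = -2*(1 + P) = -2 - 2*P)
(-126 + B(-10))*(-461) = (-126 + (-2 - 2*(-10)))*(-461) = (-126 + (-2 + 20))*(-461) = (-126 + 18)*(-461) = -108*(-461) = 49788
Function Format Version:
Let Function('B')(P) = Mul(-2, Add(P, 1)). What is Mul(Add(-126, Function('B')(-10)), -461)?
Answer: 49788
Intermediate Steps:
Function('B')(P) = Add(-2, Mul(-2, P)) (Function('B')(P) = Mul(-2, Add(1, P)) = Add(-2, Mul(-2, P)))
Mul(Add(-126, Function('B')(-10)), -461) = Mul(Add(-126, Add(-2, Mul(-2, -10))), -461) = Mul(Add(-126, Add(-2, 20)), -461) = Mul(Add(-126, 18), -461) = Mul(-108, -461) = 49788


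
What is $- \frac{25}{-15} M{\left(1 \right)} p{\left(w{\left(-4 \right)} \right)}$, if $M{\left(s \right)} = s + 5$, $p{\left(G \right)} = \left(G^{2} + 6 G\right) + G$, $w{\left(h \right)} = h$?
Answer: $-120$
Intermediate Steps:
$p{\left(G \right)} = G^{2} + 7 G$
$M{\left(s \right)} = 5 + s$
$- \frac{25}{-15} M{\left(1 \right)} p{\left(w{\left(-4 \right)} \right)} = - \frac{25}{-15} \left(5 + 1\right) \left(- 4 \left(7 - 4\right)\right) = \left(-25\right) \left(- \frac{1}{15}\right) 6 \left(\left(-4\right) 3\right) = \frac{5}{3} \cdot 6 \left(-12\right) = 10 \left(-12\right) = -120$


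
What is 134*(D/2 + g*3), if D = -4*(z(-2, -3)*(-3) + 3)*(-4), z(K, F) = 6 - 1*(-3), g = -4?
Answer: -27336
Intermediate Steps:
z(K, F) = 9 (z(K, F) = 6 + 3 = 9)
D = -384 (D = -4*(9*(-3) + 3)*(-4) = -4*(-27 + 3)*(-4) = -4*(-24)*(-4) = 96*(-4) = -384)
134*(D/2 + g*3) = 134*(-384/2 - 4*3) = 134*(-384*½ - 12) = 134*(-192 - 12) = 134*(-204) = -27336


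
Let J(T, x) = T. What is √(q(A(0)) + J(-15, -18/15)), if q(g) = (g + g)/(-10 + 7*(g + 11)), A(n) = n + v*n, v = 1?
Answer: I*√15 ≈ 3.873*I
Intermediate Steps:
A(n) = 2*n (A(n) = n + 1*n = n + n = 2*n)
q(g) = 2*g/(67 + 7*g) (q(g) = (2*g)/(-10 + 7*(11 + g)) = (2*g)/(-10 + (77 + 7*g)) = (2*g)/(67 + 7*g) = 2*g/(67 + 7*g))
√(q(A(0)) + J(-15, -18/15)) = √(2*(2*0)/(67 + 7*(2*0)) - 15) = √(2*0/(67 + 7*0) - 15) = √(2*0/(67 + 0) - 15) = √(2*0/67 - 15) = √(2*0*(1/67) - 15) = √(0 - 15) = √(-15) = I*√15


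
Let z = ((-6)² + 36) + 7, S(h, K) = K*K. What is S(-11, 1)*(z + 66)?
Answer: 145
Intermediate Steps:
S(h, K) = K²
z = 79 (z = (36 + 36) + 7 = 72 + 7 = 79)
S(-11, 1)*(z + 66) = 1²*(79 + 66) = 1*145 = 145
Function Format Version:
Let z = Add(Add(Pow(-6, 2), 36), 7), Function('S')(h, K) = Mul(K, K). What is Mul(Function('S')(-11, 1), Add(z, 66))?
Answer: 145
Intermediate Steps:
Function('S')(h, K) = Pow(K, 2)
z = 79 (z = Add(Add(36, 36), 7) = Add(72, 7) = 79)
Mul(Function('S')(-11, 1), Add(z, 66)) = Mul(Pow(1, 2), Add(79, 66)) = Mul(1, 145) = 145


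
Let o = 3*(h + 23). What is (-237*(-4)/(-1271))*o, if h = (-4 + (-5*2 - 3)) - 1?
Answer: -14220/1271 ≈ -11.188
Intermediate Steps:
h = -18 (h = (-4 + (-10 - 3)) - 1 = (-4 - 13) - 1 = -17 - 1 = -18)
o = 15 (o = 3*(-18 + 23) = 3*5 = 15)
(-237*(-4)/(-1271))*o = (-237*(-4)/(-1271))*15 = (948*(-1/1271))*15 = -948/1271*15 = -14220/1271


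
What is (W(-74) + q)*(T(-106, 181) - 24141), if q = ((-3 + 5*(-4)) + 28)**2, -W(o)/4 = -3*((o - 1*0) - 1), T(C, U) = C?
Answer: 21216125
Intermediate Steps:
W(o) = -12 + 12*o (W(o) = -(-12)*((o - 1*0) - 1) = -(-12)*((o + 0) - 1) = -(-12)*(o - 1) = -(-12)*(-1 + o) = -4*(3 - 3*o) = -12 + 12*o)
q = 25 (q = ((-3 - 20) + 28)**2 = (-23 + 28)**2 = 5**2 = 25)
(W(-74) + q)*(T(-106, 181) - 24141) = ((-12 + 12*(-74)) + 25)*(-106 - 24141) = ((-12 - 888) + 25)*(-24247) = (-900 + 25)*(-24247) = -875*(-24247) = 21216125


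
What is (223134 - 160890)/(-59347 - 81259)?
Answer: -31122/70303 ≈ -0.44268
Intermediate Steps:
(223134 - 160890)/(-59347 - 81259) = 62244/(-140606) = 62244*(-1/140606) = -31122/70303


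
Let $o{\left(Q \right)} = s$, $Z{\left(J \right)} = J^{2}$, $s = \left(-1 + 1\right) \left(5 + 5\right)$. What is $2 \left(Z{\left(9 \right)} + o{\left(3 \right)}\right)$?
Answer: $162$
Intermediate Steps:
$s = 0$ ($s = 0 \cdot 10 = 0$)
$o{\left(Q \right)} = 0$
$2 \left(Z{\left(9 \right)} + o{\left(3 \right)}\right) = 2 \left(9^{2} + 0\right) = 2 \left(81 + 0\right) = 2 \cdot 81 = 162$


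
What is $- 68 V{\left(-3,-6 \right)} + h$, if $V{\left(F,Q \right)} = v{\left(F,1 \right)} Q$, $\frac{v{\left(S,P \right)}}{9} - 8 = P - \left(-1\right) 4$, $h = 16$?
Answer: $47752$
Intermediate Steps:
$v{\left(S,P \right)} = 108 + 9 P$ ($v{\left(S,P \right)} = 72 + 9 \left(P - \left(-1\right) 4\right) = 72 + 9 \left(P - -4\right) = 72 + 9 \left(P + 4\right) = 72 + 9 \left(4 + P\right) = 72 + \left(36 + 9 P\right) = 108 + 9 P$)
$V{\left(F,Q \right)} = 117 Q$ ($V{\left(F,Q \right)} = \left(108 + 9 \cdot 1\right) Q = \left(108 + 9\right) Q = 117 Q$)
$- 68 V{\left(-3,-6 \right)} + h = - 68 \cdot 117 \left(-6\right) + 16 = \left(-68\right) \left(-702\right) + 16 = 47736 + 16 = 47752$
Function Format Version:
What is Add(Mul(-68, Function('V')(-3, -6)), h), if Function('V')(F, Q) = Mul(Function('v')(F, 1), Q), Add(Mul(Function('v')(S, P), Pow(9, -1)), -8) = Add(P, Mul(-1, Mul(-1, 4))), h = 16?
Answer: 47752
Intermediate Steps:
Function('v')(S, P) = Add(108, Mul(9, P)) (Function('v')(S, P) = Add(72, Mul(9, Add(P, Mul(-1, Mul(-1, 4))))) = Add(72, Mul(9, Add(P, Mul(-1, -4)))) = Add(72, Mul(9, Add(P, 4))) = Add(72, Mul(9, Add(4, P))) = Add(72, Add(36, Mul(9, P))) = Add(108, Mul(9, P)))
Function('V')(F, Q) = Mul(117, Q) (Function('V')(F, Q) = Mul(Add(108, Mul(9, 1)), Q) = Mul(Add(108, 9), Q) = Mul(117, Q))
Add(Mul(-68, Function('V')(-3, -6)), h) = Add(Mul(-68, Mul(117, -6)), 16) = Add(Mul(-68, -702), 16) = Add(47736, 16) = 47752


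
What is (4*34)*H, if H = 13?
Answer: 1768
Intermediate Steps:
(4*34)*H = (4*34)*13 = 136*13 = 1768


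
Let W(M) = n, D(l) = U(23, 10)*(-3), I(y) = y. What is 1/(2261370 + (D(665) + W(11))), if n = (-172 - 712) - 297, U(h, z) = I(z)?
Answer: 1/2260159 ≈ 4.4245e-7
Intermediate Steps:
U(h, z) = z
D(l) = -30 (D(l) = 10*(-3) = -30)
n = -1181 (n = -884 - 297 = -1181)
W(M) = -1181
1/(2261370 + (D(665) + W(11))) = 1/(2261370 + (-30 - 1181)) = 1/(2261370 - 1211) = 1/2260159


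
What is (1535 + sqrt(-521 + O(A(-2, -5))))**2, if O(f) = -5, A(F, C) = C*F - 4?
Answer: (1535 + I*sqrt(526))**2 ≈ 2.3557e+6 + 70410.0*I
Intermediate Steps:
A(F, C) = -4 + C*F
(1535 + sqrt(-521 + O(A(-2, -5))))**2 = (1535 + sqrt(-521 - 5))**2 = (1535 + sqrt(-526))**2 = (1535 + I*sqrt(526))**2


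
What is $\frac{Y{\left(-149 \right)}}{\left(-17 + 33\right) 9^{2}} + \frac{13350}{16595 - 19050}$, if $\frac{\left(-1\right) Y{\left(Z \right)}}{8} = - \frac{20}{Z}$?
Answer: $- \frac{32229140}{5925879} \approx -5.4387$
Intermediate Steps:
$Y{\left(Z \right)} = \frac{160}{Z}$ ($Y{\left(Z \right)} = - 8 \left(- \frac{20}{Z}\right) = \frac{160}{Z}$)
$\frac{Y{\left(-149 \right)}}{\left(-17 + 33\right) 9^{2}} + \frac{13350}{16595 - 19050} = \frac{160 \frac{1}{-149}}{\left(-17 + 33\right) 9^{2}} + \frac{13350}{16595 - 19050} = \frac{160 \left(- \frac{1}{149}\right)}{16 \cdot 81} + \frac{13350}{16595 - 19050} = - \frac{160}{149 \cdot 1296} + \frac{13350}{-2455} = \left(- \frac{160}{149}\right) \frac{1}{1296} + 13350 \left(- \frac{1}{2455}\right) = - \frac{10}{12069} - \frac{2670}{491} = - \frac{32229140}{5925879}$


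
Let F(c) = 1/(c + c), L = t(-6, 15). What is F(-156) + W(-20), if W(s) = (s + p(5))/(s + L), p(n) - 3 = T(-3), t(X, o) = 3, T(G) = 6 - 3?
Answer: 4351/5304 ≈ 0.82032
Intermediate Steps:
T(G) = 3
L = 3
p(n) = 6 (p(n) = 3 + 3 = 6)
W(s) = (6 + s)/(3 + s) (W(s) = (s + 6)/(s + 3) = (6 + s)/(3 + s))
F(c) = 1/(2*c)
F(-156) + W(-20) = (½)/(-156) + (6 - 20)/(3 - 20) = (½)*(-1/156) - 14/(-17) = -1/312 - 1/17*(-14) = -1/312 + 14/17 = 4351/5304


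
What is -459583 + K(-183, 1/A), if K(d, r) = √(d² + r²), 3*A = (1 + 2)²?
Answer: -459583 + √301402/3 ≈ -4.5940e+5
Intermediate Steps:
A = 3 (A = (1 + 2)²/3 = (⅓)*3² = (⅓)*9 = 3)
-459583 + K(-183, 1/A) = -459583 + √((-183)² + (1/3)²) = -459583 + √(33489 + (⅓)²) = -459583 + √(33489 + ⅑) = -459583 + √(301402/9) = -459583 + √301402/3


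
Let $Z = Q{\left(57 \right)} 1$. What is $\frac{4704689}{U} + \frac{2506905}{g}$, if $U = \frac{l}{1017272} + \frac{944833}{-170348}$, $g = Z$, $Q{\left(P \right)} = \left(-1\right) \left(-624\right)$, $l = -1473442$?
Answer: $- \frac{10535290380774198797}{15757950694096} \approx -6.6857 \cdot 10^{5}$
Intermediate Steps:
$Q{\left(P \right)} = 624$
$Z = 624$ ($Z = 624 \cdot 1 = 624$)
$g = 624$
$U = - \frac{75759378337}{10830640666}$ ($U = - \frac{1473442}{1017272} + \frac{944833}{-170348} = \left(-1473442\right) \frac{1}{1017272} + 944833 \left(- \frac{1}{170348}\right) = - \frac{736721}{508636} - \frac{944833}{170348} = - \frac{75759378337}{10830640666} \approx -6.9949$)
$\frac{4704689}{U} + \frac{2506905}{g} = \frac{4704689}{- \frac{75759378337}{10830640666}} + \frac{2506905}{624} = 4704689 \left(- \frac{10830640666}{75759378337}\right) + 2506905 \cdot \frac{1}{624} = - \frac{50954796004282874}{75759378337} + \frac{835635}{208} = - \frac{10535290380774198797}{15757950694096}$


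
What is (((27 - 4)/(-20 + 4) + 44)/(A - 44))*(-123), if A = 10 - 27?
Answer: 83763/976 ≈ 85.823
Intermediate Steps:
A = -17
(((27 - 4)/(-20 + 4) + 44)/(A - 44))*(-123) = (((27 - 4)/(-20 + 4) + 44)/(-17 - 44))*(-123) = ((23/(-16) + 44)/(-61))*(-123) = ((23*(-1/16) + 44)*(-1/61))*(-123) = ((-23/16 + 44)*(-1/61))*(-123) = ((681/16)*(-1/61))*(-123) = -681/976*(-123) = 83763/976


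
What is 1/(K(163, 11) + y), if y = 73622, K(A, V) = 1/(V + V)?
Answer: 22/1619685 ≈ 1.3583e-5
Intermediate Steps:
K(A, V) = 1/(2*V)
1/(K(163, 11) + y) = 1/((1/2)/11 + 73622) = 1/((1/2)*(1/11) + 73622) = 1/(1/22 + 73622) = 1/(1619685/22) = 22/1619685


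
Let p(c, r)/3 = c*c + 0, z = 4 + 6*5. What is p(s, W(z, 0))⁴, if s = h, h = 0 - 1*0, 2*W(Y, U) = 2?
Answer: 0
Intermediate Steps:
z = 34 (z = 4 + 30 = 34)
W(Y, U) = 1 (W(Y, U) = (½)*2 = 1)
h = 0 (h = 0 + 0 = 0)
s = 0
p(c, r) = 3*c² (p(c, r) = 3*(c*c + 0) = 3*(c² + 0) = 3*c²)
p(s, W(z, 0))⁴ = (3*0²)⁴ = (3*0)⁴ = 0⁴ = 0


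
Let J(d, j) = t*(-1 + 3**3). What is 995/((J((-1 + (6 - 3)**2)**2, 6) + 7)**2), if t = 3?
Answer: 199/1445 ≈ 0.13772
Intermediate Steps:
J(d, j) = 78 (J(d, j) = 3*(-1 + 3**3) = 3*(-1 + 27) = 3*26 = 78)
995/((J((-1 + (6 - 3)**2)**2, 6) + 7)**2) = 995/((78 + 7)**2) = 995/(85**2) = 995/7225 = 995*(1/7225) = 199/1445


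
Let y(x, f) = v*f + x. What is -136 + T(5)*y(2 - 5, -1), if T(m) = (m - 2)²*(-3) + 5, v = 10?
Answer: 150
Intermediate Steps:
y(x, f) = x + 10*f (y(x, f) = 10*f + x = x + 10*f)
T(m) = 5 - 3*(-2 + m)² (T(m) = (-2 + m)²*(-3) + 5 = -3*(-2 + m)² + 5 = 5 - 3*(-2 + m)²)
-136 + T(5)*y(2 - 5, -1) = -136 + (5 - 3*(-2 + 5)²)*((2 - 5) + 10*(-1)) = -136 + (5 - 3*3²)*(-3 - 10) = -136 + (5 - 3*9)*(-13) = -136 + (5 - 27)*(-13) = -136 - 22*(-13) = -136 + 286 = 150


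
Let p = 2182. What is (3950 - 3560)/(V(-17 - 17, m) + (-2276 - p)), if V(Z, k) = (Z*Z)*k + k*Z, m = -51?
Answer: -13/2056 ≈ -0.0063230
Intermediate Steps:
V(Z, k) = Z*k + k*Z² (V(Z, k) = Z²*k + Z*k = k*Z² + Z*k = Z*k + k*Z²)
(3950 - 3560)/(V(-17 - 17, m) + (-2276 - p)) = (3950 - 3560)/((-17 - 17)*(-51)*(1 + (-17 - 17)) + (-2276 - 1*2182)) = 390/(-34*(-51)*(1 - 34) + (-2276 - 2182)) = 390/(-34*(-51)*(-33) - 4458) = 390/(-57222 - 4458) = 390/(-61680) = 390*(-1/61680) = -13/2056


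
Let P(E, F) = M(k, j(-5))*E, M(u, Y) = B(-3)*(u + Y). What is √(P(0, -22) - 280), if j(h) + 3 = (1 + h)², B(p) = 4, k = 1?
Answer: 2*I*√70 ≈ 16.733*I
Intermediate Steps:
j(h) = -3 + (1 + h)²
M(u, Y) = 4*Y + 4*u (M(u, Y) = 4*(u + Y) = 4*(Y + u) = 4*Y + 4*u)
P(E, F) = 56*E (P(E, F) = (4*(-3 + (1 - 5)²) + 4*1)*E = (4*(-3 + (-4)²) + 4)*E = (4*(-3 + 16) + 4)*E = (4*13 + 4)*E = (52 + 4)*E = 56*E)
√(P(0, -22) - 280) = √(56*0 - 280) = √(0 - 280) = √(-280) = 2*I*√70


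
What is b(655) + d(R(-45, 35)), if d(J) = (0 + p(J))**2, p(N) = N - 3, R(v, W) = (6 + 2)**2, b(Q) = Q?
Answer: 4376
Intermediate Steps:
R(v, W) = 64 (R(v, W) = 8**2 = 64)
p(N) = -3 + N
d(J) = (-3 + J)**2 (d(J) = (0 + (-3 + J))**2 = (-3 + J)**2)
b(655) + d(R(-45, 35)) = 655 + (-3 + 64)**2 = 655 + 61**2 = 655 + 3721 = 4376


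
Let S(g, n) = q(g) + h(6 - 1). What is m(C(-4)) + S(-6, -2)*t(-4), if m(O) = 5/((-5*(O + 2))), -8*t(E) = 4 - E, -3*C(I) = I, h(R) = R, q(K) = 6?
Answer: -113/10 ≈ -11.300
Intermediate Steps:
C(I) = -I/3
t(E) = -½ + E/8 (t(E) = -(4 - E)/8 = -½ + E/8)
S(g, n) = 11 (S(g, n) = 6 + (6 - 1) = 6 + 5 = 11)
m(O) = 5/(-10 - 5*O) (m(O) = 5/((-5*(2 + O))) = 5/(-10 - 5*O))
m(C(-4)) + S(-6, -2)*t(-4) = -1/(2 - ⅓*(-4)) + 11*(-½ + (⅛)*(-4)) = -1/(2 + 4/3) + 11*(-½ - ½) = -1/10/3 + 11*(-1) = -1*3/10 - 11 = -3/10 - 11 = -113/10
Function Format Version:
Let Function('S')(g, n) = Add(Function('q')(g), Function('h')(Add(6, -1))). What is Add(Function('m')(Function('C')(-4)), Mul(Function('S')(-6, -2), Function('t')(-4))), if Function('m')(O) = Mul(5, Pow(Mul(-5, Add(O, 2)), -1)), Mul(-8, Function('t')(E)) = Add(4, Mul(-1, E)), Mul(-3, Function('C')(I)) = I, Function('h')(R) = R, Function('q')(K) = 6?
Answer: Rational(-113, 10) ≈ -11.300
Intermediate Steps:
Function('C')(I) = Mul(Rational(-1, 3), I)
Function('t')(E) = Add(Rational(-1, 2), Mul(Rational(1, 8), E)) (Function('t')(E) = Mul(Rational(-1, 8), Add(4, Mul(-1, E))) = Add(Rational(-1, 2), Mul(Rational(1, 8), E)))
Function('S')(g, n) = 11 (Function('S')(g, n) = Add(6, Add(6, -1)) = Add(6, 5) = 11)
Function('m')(O) = Mul(5, Pow(Add(-10, Mul(-5, O)), -1)) (Function('m')(O) = Mul(5, Pow(Mul(-5, Add(2, O)), -1)) = Mul(5, Pow(Add(-10, Mul(-5, O)), -1)))
Add(Function('m')(Function('C')(-4)), Mul(Function('S')(-6, -2), Function('t')(-4))) = Add(Mul(-1, Pow(Add(2, Mul(Rational(-1, 3), -4)), -1)), Mul(11, Add(Rational(-1, 2), Mul(Rational(1, 8), -4)))) = Add(Mul(-1, Pow(Add(2, Rational(4, 3)), -1)), Mul(11, Add(Rational(-1, 2), Rational(-1, 2)))) = Add(Mul(-1, Pow(Rational(10, 3), -1)), Mul(11, -1)) = Add(Mul(-1, Rational(3, 10)), -11) = Add(Rational(-3, 10), -11) = Rational(-113, 10)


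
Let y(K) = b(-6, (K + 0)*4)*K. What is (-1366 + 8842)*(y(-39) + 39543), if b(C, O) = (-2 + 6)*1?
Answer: 294457212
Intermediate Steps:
b(C, O) = 4 (b(C, O) = 4*1 = 4)
y(K) = 4*K
(-1366 + 8842)*(y(-39) + 39543) = (-1366 + 8842)*(4*(-39) + 39543) = 7476*(-156 + 39543) = 7476*39387 = 294457212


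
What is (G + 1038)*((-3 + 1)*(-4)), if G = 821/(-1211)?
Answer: 10049576/1211 ≈ 8298.6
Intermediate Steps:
G = -821/1211 (G = 821*(-1/1211) = -821/1211 ≈ -0.67795)
(G + 1038)*((-3 + 1)*(-4)) = (-821/1211 + 1038)*((-3 + 1)*(-4)) = 1256197*(-2*(-4))/1211 = (1256197/1211)*8 = 10049576/1211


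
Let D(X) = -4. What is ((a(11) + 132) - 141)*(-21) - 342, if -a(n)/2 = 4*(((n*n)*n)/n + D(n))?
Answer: 19503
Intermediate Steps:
a(n) = 32 - 8*n² (a(n) = -8*(((n*n)*n)/n - 4) = -8*((n²*n)/n - 4) = -8*(n³/n - 4) = -8*(n² - 4) = -8*(-4 + n²) = -2*(-16 + 4*n²) = 32 - 8*n²)
((a(11) + 132) - 141)*(-21) - 342 = (((32 - 8*11²) + 132) - 141)*(-21) - 342 = (((32 - 8*121) + 132) - 141)*(-21) - 342 = (((32 - 968) + 132) - 141)*(-21) - 342 = ((-936 + 132) - 141)*(-21) - 342 = (-804 - 141)*(-21) - 342 = -945*(-21) - 342 = 19845 - 342 = 19503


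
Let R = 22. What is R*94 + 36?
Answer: 2104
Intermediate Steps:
R*94 + 36 = 22*94 + 36 = 2068 + 36 = 2104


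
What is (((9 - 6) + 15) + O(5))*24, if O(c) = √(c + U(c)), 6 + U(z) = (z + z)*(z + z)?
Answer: 432 + 72*√11 ≈ 670.80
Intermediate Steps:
U(z) = -6 + 4*z² (U(z) = -6 + (z + z)*(z + z) = -6 + (2*z)*(2*z) = -6 + 4*z²)
O(c) = √(-6 + c + 4*c²) (O(c) = √(c + (-6 + 4*c²)) = √(-6 + c + 4*c²))
(((9 - 6) + 15) + O(5))*24 = (((9 - 6) + 15) + √(-6 + 5 + 4*5²))*24 = ((3 + 15) + √(-6 + 5 + 4*25))*24 = (18 + √(-6 + 5 + 100))*24 = (18 + √99)*24 = (18 + 3*√11)*24 = 432 + 72*√11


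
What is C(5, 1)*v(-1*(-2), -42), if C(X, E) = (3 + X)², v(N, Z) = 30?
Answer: 1920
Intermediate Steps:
C(5, 1)*v(-1*(-2), -42) = (3 + 5)²*30 = 8²*30 = 64*30 = 1920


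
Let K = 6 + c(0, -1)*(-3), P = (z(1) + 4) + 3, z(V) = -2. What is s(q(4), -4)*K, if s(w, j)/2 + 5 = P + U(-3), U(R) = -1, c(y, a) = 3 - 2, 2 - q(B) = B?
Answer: -6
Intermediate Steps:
q(B) = 2 - B
c(y, a) = 1
P = 5 (P = (-2 + 4) + 3 = 2 + 3 = 5)
K = 3 (K = 6 + 1*(-3) = 6 - 3 = 3)
s(w, j) = -2 (s(w, j) = -10 + 2*(5 - 1) = -10 + 2*4 = -10 + 8 = -2)
s(q(4), -4)*K = -2*3 = -6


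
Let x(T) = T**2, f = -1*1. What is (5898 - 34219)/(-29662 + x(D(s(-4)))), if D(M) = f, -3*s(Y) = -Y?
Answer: 28321/29661 ≈ 0.95482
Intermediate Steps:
f = -1
s(Y) = Y/3 (s(Y) = -(-1)*Y/3 = Y/3)
D(M) = -1
(5898 - 34219)/(-29662 + x(D(s(-4)))) = (5898 - 34219)/(-29662 + (-1)**2) = -28321/(-29662 + 1) = -28321/(-29661) = -28321*(-1/29661) = 28321/29661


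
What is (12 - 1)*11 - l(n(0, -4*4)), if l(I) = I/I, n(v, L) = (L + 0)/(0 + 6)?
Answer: 120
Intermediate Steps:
n(v, L) = L/6
l(I) = 1
(12 - 1)*11 - l(n(0, -4*4)) = (12 - 1)*11 - 1*1 = 11*11 - 1 = 121 - 1 = 120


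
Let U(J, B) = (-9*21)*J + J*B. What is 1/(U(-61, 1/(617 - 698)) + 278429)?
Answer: 81/23486659 ≈ 3.4488e-6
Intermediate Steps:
U(J, B) = -189*J + B*J
1/(U(-61, 1/(617 - 698)) + 278429) = 1/(-61*(-189 + 1/(617 - 698)) + 278429) = 1/(-61*(-189 + 1/(-81)) + 278429) = 1/(-61*(-189 - 1/81) + 278429) = 1/(-61*(-15310/81) + 278429) = 1/(933910/81 + 278429) = 1/(23486659/81) = 81/23486659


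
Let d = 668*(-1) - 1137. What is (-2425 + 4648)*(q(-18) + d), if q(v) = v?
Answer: -4052529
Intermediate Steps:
d = -1805 (d = -668 - 1137 = -1805)
(-2425 + 4648)*(q(-18) + d) = (-2425 + 4648)*(-18 - 1805) = 2223*(-1823) = -4052529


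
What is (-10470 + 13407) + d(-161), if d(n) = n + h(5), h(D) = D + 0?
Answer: 2781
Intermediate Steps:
h(D) = D
d(n) = 5 + n (d(n) = n + 5 = 5 + n)
(-10470 + 13407) + d(-161) = (-10470 + 13407) + (5 - 161) = 2937 - 156 = 2781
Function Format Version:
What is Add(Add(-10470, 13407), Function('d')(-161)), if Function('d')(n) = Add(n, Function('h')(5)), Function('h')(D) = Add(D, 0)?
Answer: 2781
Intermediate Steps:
Function('h')(D) = D
Function('d')(n) = Add(5, n) (Function('d')(n) = Add(n, 5) = Add(5, n))
Add(Add(-10470, 13407), Function('d')(-161)) = Add(Add(-10470, 13407), Add(5, -161)) = Add(2937, -156) = 2781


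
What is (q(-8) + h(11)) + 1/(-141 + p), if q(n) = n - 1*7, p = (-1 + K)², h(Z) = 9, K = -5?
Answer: -631/105 ≈ -6.0095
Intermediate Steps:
p = 36 (p = (-1 - 5)² = (-6)² = 36)
q(n) = -7 + n (q(n) = n - 7 = -7 + n)
(q(-8) + h(11)) + 1/(-141 + p) = ((-7 - 8) + 9) + 1/(-141 + 36) = (-15 + 9) + 1/(-105) = -6 - 1/105 = -631/105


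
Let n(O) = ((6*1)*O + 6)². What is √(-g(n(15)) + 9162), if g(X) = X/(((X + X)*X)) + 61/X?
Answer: √337747722/192 ≈ 95.718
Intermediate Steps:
n(O) = (6 + 6*O)² (n(O) = (6*O + 6)² = (6 + 6*O)²)
g(X) = 123/(2*X) (g(X) = X/(((2*X)*X)) + 61/X = X/((2*X²)) + 61/X = X*(1/(2*X²)) + 61/X = 1/(2*X) + 61/X = 123/(2*X))
√(-g(n(15)) + 9162) = √(-123/(2*(36*(1 + 15)²)) + 9162) = √(-123/(2*(36*16²)) + 9162) = √(-123/(2*(36*256)) + 9162) = √(-123/(2*9216) + 9162) = √(-1*41/6144 + 9162) = √(-41/6144 + 9162) = √(56291287/6144) = √337747722/192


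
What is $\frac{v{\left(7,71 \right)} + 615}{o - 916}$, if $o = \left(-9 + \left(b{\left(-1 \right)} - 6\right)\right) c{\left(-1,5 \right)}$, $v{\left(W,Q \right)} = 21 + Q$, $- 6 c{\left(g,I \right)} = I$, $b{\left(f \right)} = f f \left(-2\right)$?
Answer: $- \frac{606}{773} \approx -0.78396$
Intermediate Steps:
$b{\left(f \right)} = - 2 f^{2}$ ($b{\left(f \right)} = f^{2} \left(-2\right) = - 2 f^{2}$)
$c{\left(g,I \right)} = - \frac{I}{6}$
$o = \frac{85}{6}$ ($o = \left(-9 - \left(6 + 2 \left(-1\right)^{2}\right)\right) \left(\left(- \frac{1}{6}\right) 5\right) = \left(-9 - 8\right) \left(- \frac{5}{6}\right) = \left(-17\right) \left(- \frac{5}{6}\right) = \frac{85}{6} \approx 14.167$)
$\frac{v{\left(7,71 \right)} + 615}{o - 916} = \frac{\left(21 + 71\right) + 615}{\frac{85}{6} - 916} = \frac{92 + 615}{- \frac{5411}{6}} = 707 \left(- \frac{6}{5411}\right) = - \frac{606}{773}$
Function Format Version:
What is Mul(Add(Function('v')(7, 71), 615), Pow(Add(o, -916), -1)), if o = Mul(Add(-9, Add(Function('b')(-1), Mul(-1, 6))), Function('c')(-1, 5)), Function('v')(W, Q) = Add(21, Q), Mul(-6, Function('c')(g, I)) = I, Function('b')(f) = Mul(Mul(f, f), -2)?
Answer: Rational(-606, 773) ≈ -0.78396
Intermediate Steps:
Function('b')(f) = Mul(-2, Pow(f, 2)) (Function('b')(f) = Mul(Pow(f, 2), -2) = Mul(-2, Pow(f, 2)))
Function('c')(g, I) = Mul(Rational(-1, 6), I)
o = Rational(85, 6) (o = Mul(Add(-9, Add(Mul(-2, Pow(-1, 2)), Mul(-1, 6))), Mul(Rational(-1, 6), 5)) = Mul(Add(-9, Add(Mul(-2, 1), -6)), Rational(-5, 6)) = Mul(Add(-9, Add(-2, -6)), Rational(-5, 6)) = Mul(Add(-9, -8), Rational(-5, 6)) = Mul(-17, Rational(-5, 6)) = Rational(85, 6) ≈ 14.167)
Mul(Add(Function('v')(7, 71), 615), Pow(Add(o, -916), -1)) = Mul(Add(Add(21, 71), 615), Pow(Add(Rational(85, 6), -916), -1)) = Mul(Add(92, 615), Pow(Rational(-5411, 6), -1)) = Mul(707, Rational(-6, 5411)) = Rational(-606, 773)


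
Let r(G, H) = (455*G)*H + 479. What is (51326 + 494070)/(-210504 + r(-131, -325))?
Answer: 136349/4790400 ≈ 0.028463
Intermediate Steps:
r(G, H) = 479 + 455*G*H (r(G, H) = 455*G*H + 479 = 479 + 455*G*H)
(51326 + 494070)/(-210504 + r(-131, -325)) = (51326 + 494070)/(-210504 + (479 + 455*(-131)*(-325))) = 545396/(-210504 + (479 + 19371625)) = 545396/(-210504 + 19372104) = 545396/19161600 = 545396*(1/19161600) = 136349/4790400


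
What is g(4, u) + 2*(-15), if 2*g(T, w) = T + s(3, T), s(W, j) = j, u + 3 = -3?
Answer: -26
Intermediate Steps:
u = -6 (u = -3 - 3 = -6)
g(T, w) = T (g(T, w) = (T + T)/2 = (2*T)/2 = T)
g(4, u) + 2*(-15) = 4 + 2*(-15) = 4 - 30 = -26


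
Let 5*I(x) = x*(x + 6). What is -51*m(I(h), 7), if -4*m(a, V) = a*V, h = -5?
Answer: -357/4 ≈ -89.250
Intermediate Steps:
I(x) = x*(6 + x)/5 (I(x) = (x*(x + 6))/5 = (x*(6 + x))/5 = x*(6 + x)/5)
m(a, V) = -V*a/4 (m(a, V) = -a*V/4 = -V*a/4)
-51*m(I(h), 7) = -(-51)*7*(⅕)*(-5)*(6 - 5)/4 = -(-51)*7*(⅕)*(-5)*1/4 = -(-51)*7*(-1)/4 = -51*7/4 = -357/4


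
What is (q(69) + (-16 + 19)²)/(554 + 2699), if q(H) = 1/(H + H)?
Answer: 1243/448914 ≈ 0.0027689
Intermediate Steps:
q(H) = 1/(2*H)
(q(69) + (-16 + 19)²)/(554 + 2699) = ((½)/69 + (-16 + 19)²)/(554 + 2699) = ((½)*(1/69) + 3²)/3253 = (1/138 + 9)*(1/3253) = (1243/138)*(1/3253) = 1243/448914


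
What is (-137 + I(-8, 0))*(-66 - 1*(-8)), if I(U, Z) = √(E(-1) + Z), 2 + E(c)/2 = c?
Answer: 7946 - 58*I*√6 ≈ 7946.0 - 142.07*I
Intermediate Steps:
E(c) = -4 + 2*c
I(U, Z) = √(-6 + Z) (I(U, Z) = √((-4 + 2*(-1)) + Z) = √((-4 - 2) + Z) = √(-6 + Z))
(-137 + I(-8, 0))*(-66 - 1*(-8)) = (-137 + √(-6 + 0))*(-66 - 1*(-8)) = (-137 + √(-6))*(-66 + 8) = (-137 + I*√6)*(-58) = 7946 - 58*I*√6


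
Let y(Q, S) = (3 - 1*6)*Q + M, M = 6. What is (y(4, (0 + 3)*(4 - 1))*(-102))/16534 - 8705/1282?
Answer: -71571943/10598294 ≈ -6.7532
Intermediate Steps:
y(Q, S) = 6 - 3*Q (y(Q, S) = (3 - 1*6)*Q + 6 = (3 - 6)*Q + 6 = -3*Q + 6 = 6 - 3*Q)
(y(4, (0 + 3)*(4 - 1))*(-102))/16534 - 8705/1282 = ((6 - 3*4)*(-102))/16534 - 8705/1282 = ((6 - 12)*(-102))*(1/16534) - 8705*1/1282 = -6*(-102)*(1/16534) - 8705/1282 = 612*(1/16534) - 8705/1282 = 306/8267 - 8705/1282 = -71571943/10598294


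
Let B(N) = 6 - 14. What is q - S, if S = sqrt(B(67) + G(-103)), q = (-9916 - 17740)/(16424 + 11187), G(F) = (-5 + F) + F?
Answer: -27656/27611 - I*sqrt(219) ≈ -1.0016 - 14.799*I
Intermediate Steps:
B(N) = -8
G(F) = -5 + 2*F
q = -27656/27611 ≈ -1.0016
S = I*sqrt(219) (S = sqrt(-8 + (-5 + 2*(-103))) = sqrt(-8 + (-5 - 206)) = sqrt(-8 - 211) = sqrt(-219) = I*sqrt(219) ≈ 14.799*I)
q - S = -27656/27611 - I*sqrt(219)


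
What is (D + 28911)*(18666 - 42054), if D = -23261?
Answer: -132142200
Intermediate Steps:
(D + 28911)*(18666 - 42054) = (-23261 + 28911)*(18666 - 42054) = 5650*(-23388) = -132142200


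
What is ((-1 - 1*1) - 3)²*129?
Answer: 3225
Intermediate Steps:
((-1 - 1*1) - 3)²*129 = ((-1 - 1) - 3)²*129 = (-2 - 3)²*129 = (-5)²*129 = 25*129 = 3225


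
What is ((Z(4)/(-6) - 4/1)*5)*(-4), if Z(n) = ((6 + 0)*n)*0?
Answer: 80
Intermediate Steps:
Z(n) = 0 (Z(n) = (6*n)*0 = 0)
((Z(4)/(-6) - 4/1)*5)*(-4) = ((0/(-6) - 4/1)*5)*(-4) = ((0*(-1/6) - 4*1)*5)*(-4) = ((0 - 4)*5)*(-4) = -4*5*(-4) = -20*(-4) = 80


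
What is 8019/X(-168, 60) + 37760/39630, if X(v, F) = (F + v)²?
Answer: 104009/63408 ≈ 1.6403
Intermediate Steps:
8019/X(-168, 60) + 37760/39630 = 8019/((60 - 168)²) + 37760/39630 = 8019/((-108)²) + 37760*(1/39630) = 8019/11664 + 3776/3963 = 8019*(1/11664) + 3776/3963 = 11/16 + 3776/3963 = 104009/63408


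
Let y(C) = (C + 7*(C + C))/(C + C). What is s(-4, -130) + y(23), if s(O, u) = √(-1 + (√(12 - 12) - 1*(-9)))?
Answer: 15/2 + 2*√2 ≈ 10.328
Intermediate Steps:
y(C) = 15/2 (y(C) = (C + 7*(2*C))/((2*C)) = (C + 14*C)*(1/(2*C)) = (15*C)*(1/(2*C)) = 15/2)
s(O, u) = 2*√2 (s(O, u) = √(-1 + (√0 + 9)) = √(-1 + (0 + 9)) = √(-1 + 9) = √8 = 2*√2)
s(-4, -130) + y(23) = 2*√2 + 15/2 = 15/2 + 2*√2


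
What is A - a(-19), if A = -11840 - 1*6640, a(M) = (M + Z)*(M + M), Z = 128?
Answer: -14338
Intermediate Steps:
a(M) = 2*M*(128 + M) (a(M) = (M + 128)*(M + M) = (128 + M)*(2*M) = 2*M*(128 + M))
A = -18480 (A = -11840 - 6640 = -18480)
A - a(-19) = -18480 - 2*(-19)*(128 - 19) = -18480 - 2*(-19)*109 = -18480 - 1*(-4142) = -18480 + 4142 = -14338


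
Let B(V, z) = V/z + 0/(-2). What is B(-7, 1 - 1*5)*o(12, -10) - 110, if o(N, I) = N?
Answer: -89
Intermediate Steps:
B(V, z) = V/z (B(V, z) = V/z + 0*(-½) = V/z + 0 = V/z)
B(-7, 1 - 1*5)*o(12, -10) - 110 = -7/(1 - 1*5)*12 - 110 = -7/(1 - 5)*12 - 110 = -7/(-4)*12 - 110 = -7*(-¼)*12 - 110 = (7/4)*12 - 110 = 21 - 110 = -89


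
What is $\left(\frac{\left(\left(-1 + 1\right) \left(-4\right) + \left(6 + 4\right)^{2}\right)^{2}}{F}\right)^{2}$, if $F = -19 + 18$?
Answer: $100000000$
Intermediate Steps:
$F = -1$
$\left(\frac{\left(\left(-1 + 1\right) \left(-4\right) + \left(6 + 4\right)^{2}\right)^{2}}{F}\right)^{2} = \left(\frac{\left(\left(-1 + 1\right) \left(-4\right) + \left(6 + 4\right)^{2}\right)^{2}}{-1}\right)^{2} = \left(\left(0 \left(-4\right) + 10^{2}\right)^{2} \left(-1\right)\right)^{2} = \left(\left(0 + 100\right)^{2} \left(-1\right)\right)^{2} = \left(100^{2} \left(-1\right)\right)^{2} = \left(10000 \left(-1\right)\right)^{2} = \left(-10000\right)^{2} = 100000000$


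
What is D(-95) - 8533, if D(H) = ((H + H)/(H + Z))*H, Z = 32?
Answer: -555629/63 ≈ -8819.5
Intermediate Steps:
D(H) = 2*H²/(32 + H) (D(H) = ((H + H)/(H + 32))*H = ((2*H)/(32 + H))*H = (2*H/(32 + H))*H = 2*H²/(32 + H))
D(-95) - 8533 = 2*(-95)²/(32 - 95) - 8533 = 2*9025/(-63) - 8533 = 2*9025*(-1/63) - 8533 = -18050/63 - 8533 = -555629/63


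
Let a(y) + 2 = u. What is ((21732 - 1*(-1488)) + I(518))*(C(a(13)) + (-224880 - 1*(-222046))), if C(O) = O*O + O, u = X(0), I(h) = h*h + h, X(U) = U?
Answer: -827119584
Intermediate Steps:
I(h) = h + h² (I(h) = h² + h = h + h²)
u = 0
a(y) = -2 (a(y) = -2 + 0 = -2)
C(O) = O + O² (C(O) = O² + O = O + O²)
((21732 - 1*(-1488)) + I(518))*(C(a(13)) + (-224880 - 1*(-222046))) = ((21732 - 1*(-1488)) + 518*(1 + 518))*(-2*(1 - 2) + (-224880 - 1*(-222046))) = ((21732 + 1488) + 518*519)*(-2*(-1) + (-224880 + 222046)) = (23220 + 268842)*(2 - 2834) = 292062*(-2832) = -827119584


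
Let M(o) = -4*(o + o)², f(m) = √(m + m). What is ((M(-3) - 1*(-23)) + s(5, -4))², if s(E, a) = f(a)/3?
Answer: 131761/9 - 484*I*√2/3 ≈ 14640.0 - 228.16*I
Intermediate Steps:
f(m) = √2*√m (f(m) = √(2*m) = √2*√m)
M(o) = -16*o² (M(o) = -4*4*o² = -16*o²)
s(E, a) = √2*√a/3 (s(E, a) = (√2*√a)/3 = (√2*√a)*(⅓) = √2*√a/3)
((M(-3) - 1*(-23)) + s(5, -4))² = ((-16*(-3)² - 1*(-23)) + √2*√(-4)/3)² = ((-16*9 + 23) + √2*(2*I)/3)² = ((-144 + 23) + 2*I*√2/3)² = (-121 + 2*I*√2/3)²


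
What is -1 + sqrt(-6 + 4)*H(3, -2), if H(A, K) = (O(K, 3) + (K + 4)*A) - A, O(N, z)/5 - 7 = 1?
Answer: -1 + 43*I*sqrt(2) ≈ -1.0 + 60.811*I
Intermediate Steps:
O(N, z) = 40 (O(N, z) = 35 + 5*1 = 35 + 5 = 40)
H(A, K) = 40 - A + A*(4 + K) (H(A, K) = (40 + (K + 4)*A) - A = (40 + (4 + K)*A) - A = (40 + A*(4 + K)) - A = 40 - A + A*(4 + K))
-1 + sqrt(-6 + 4)*H(3, -2) = -1 + sqrt(-6 + 4)*(40 + 3*3 + 3*(-2)) = -1 + sqrt(-2)*(40 + 9 - 6) = -1 + (I*sqrt(2))*43 = -1 + 43*I*sqrt(2)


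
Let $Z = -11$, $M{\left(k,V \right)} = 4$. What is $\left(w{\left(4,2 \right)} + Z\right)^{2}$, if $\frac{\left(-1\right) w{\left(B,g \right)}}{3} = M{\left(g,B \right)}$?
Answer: $529$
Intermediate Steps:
$w{\left(B,g \right)} = -12$ ($w{\left(B,g \right)} = \left(-3\right) 4 = -12$)
$\left(w{\left(4,2 \right)} + Z\right)^{2} = \left(-12 - 11\right)^{2} = \left(-23\right)^{2} = 529$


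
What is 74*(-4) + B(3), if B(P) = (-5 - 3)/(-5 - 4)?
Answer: -2656/9 ≈ -295.11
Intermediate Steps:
B(P) = 8/9 (B(P) = -8/(-9) = -8*(-⅑) = 8/9)
74*(-4) + B(3) = 74*(-4) + 8/9 = -296 + 8/9 = -2656/9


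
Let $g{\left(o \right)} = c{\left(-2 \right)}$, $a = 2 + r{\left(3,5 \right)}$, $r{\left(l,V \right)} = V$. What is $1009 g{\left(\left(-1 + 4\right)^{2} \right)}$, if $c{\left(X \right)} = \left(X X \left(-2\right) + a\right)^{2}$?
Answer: $1009$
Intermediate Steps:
$a = 7$ ($a = 2 + 5 = 7$)
$c{\left(X \right)} = \left(7 - 2 X^{2}\right)^{2}$ ($c{\left(X \right)} = \left(X X \left(-2\right) + 7\right)^{2} = \left(X^{2} \left(-2\right) + 7\right)^{2} = \left(- 2 X^{2} + 7\right)^{2} = \left(7 - 2 X^{2}\right)^{2}$)
$g{\left(o \right)} = 1$ ($g{\left(o \right)} = \left(-7 + 2 \left(-2\right)^{2}\right)^{2} = \left(-7 + 2 \cdot 4\right)^{2} = \left(-7 + 8\right)^{2} = 1^{2} = 1$)
$1009 g{\left(\left(-1 + 4\right)^{2} \right)} = 1009 \cdot 1 = 1009$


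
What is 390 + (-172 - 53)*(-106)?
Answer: 24240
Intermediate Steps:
390 + (-172 - 53)*(-106) = 390 - 225*(-106) = 390 + 23850 = 24240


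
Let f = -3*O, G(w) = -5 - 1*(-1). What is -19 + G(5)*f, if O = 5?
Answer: 41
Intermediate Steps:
G(w) = -4 (G(w) = -5 + 1 = -4)
f = -15 (f = -3*5 = -15)
-19 + G(5)*f = -19 - 4*(-15) = -19 + 60 = 41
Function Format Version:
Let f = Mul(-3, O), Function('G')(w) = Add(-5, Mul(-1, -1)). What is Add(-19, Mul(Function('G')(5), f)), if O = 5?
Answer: 41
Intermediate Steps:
Function('G')(w) = -4 (Function('G')(w) = Add(-5, 1) = -4)
f = -15 (f = Mul(-3, 5) = -15)
Add(-19, Mul(Function('G')(5), f)) = Add(-19, Mul(-4, -15)) = Add(-19, 60) = 41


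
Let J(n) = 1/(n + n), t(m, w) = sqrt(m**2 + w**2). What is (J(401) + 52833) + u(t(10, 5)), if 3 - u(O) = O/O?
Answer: 42373671/802 ≈ 52835.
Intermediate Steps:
u(O) = 2 (u(O) = 3 - O/O = 3 - 1*1 = 3 - 1 = 2)
J(n) = 1/(2*n)
(J(401) + 52833) + u(t(10, 5)) = ((1/2)/401 + 52833) + 2 = ((1/2)*(1/401) + 52833) + 2 = (1/802 + 52833) + 2 = 42372067/802 + 2 = 42373671/802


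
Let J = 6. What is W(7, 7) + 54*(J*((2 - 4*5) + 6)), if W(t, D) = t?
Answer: -3881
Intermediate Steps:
W(7, 7) + 54*(J*((2 - 4*5) + 6)) = 7 + 54*(6*((2 - 4*5) + 6)) = 7 + 54*(6*((2 - 20) + 6)) = 7 + 54*(6*(-18 + 6)) = 7 + 54*(6*(-12)) = 7 + 54*(-72) = 7 - 3888 = -3881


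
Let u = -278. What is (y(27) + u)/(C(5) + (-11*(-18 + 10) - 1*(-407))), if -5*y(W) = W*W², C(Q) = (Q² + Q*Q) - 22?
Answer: -21073/2615 ≈ -8.0585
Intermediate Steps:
C(Q) = -22 + 2*Q² (C(Q) = (Q² + Q²) - 22 = 2*Q² - 22 = -22 + 2*Q²)
y(W) = -W³/5 (y(W) = -W*W²/5 = -W³/5)
(y(27) + u)/(C(5) + (-11*(-18 + 10) - 1*(-407))) = (-⅕*27³ - 278)/((-22 + 2*5²) + (-11*(-18 + 10) - 1*(-407))) = (-⅕*19683 - 278)/((-22 + 2*25) + (-11*(-8) + 407)) = (-19683/5 - 278)/((-22 + 50) + (88 + 407)) = -21073/(5*(28 + 495)) = -21073/5/523 = -21073/5*1/523 = -21073/2615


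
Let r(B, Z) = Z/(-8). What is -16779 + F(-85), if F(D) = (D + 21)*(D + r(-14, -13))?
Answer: -11443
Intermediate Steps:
r(B, Z) = -Z/8 (r(B, Z) = Z*(-⅛) = -Z/8)
F(D) = (21 + D)*(13/8 + D) (F(D) = (D + 21)*(D - ⅛*(-13)) = (21 + D)*(D + 13/8) = (21 + D)*(13/8 + D))
-16779 + F(-85) = -16779 + (273/8 + (-85)² + (181/8)*(-85)) = -16779 + (273/8 + 7225 - 15385/8) = -16779 + 5336 = -11443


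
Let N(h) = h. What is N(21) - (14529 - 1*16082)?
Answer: 1574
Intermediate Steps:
N(21) - (14529 - 1*16082) = 21 - (14529 - 1*16082) = 21 - (14529 - 16082) = 21 - 1*(-1553) = 21 + 1553 = 1574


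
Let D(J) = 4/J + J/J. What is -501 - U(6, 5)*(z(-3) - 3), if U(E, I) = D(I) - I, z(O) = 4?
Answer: -2489/5 ≈ -497.80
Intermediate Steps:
D(J) = 1 + 4/J (D(J) = 4/J + 1 = 1 + 4/J)
U(E, I) = -I + (4 + I)/I (U(E, I) = (4 + I)/I - I = -I + (4 + I)/I)
-501 - U(6, 5)*(z(-3) - 3) = -501 - (1 - 1*5 + 4/5)*(4 - 3) = -501 - (1 - 5 + 4*(1/5)) = -501 - (1 - 5 + 4/5) = -501 - (-16)/5 = -501 - 1*(-16/5) = -501 + 16/5 = -2489/5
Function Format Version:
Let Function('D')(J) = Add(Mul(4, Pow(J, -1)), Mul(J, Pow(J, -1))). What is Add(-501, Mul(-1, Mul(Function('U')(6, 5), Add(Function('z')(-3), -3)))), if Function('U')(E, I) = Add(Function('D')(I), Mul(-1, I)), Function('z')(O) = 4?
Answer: Rational(-2489, 5) ≈ -497.80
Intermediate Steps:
Function('D')(J) = Add(1, Mul(4, Pow(J, -1))) (Function('D')(J) = Add(Mul(4, Pow(J, -1)), 1) = Add(1, Mul(4, Pow(J, -1))))
Function('U')(E, I) = Add(Mul(-1, I), Mul(Pow(I, -1), Add(4, I))) (Function('U')(E, I) = Add(Mul(Pow(I, -1), Add(4, I)), Mul(-1, I)) = Add(Mul(-1, I), Mul(Pow(I, -1), Add(4, I))))
Add(-501, Mul(-1, Mul(Function('U')(6, 5), Add(Function('z')(-3), -3)))) = Add(-501, Mul(-1, Mul(Add(1, Mul(-1, 5), Mul(4, Pow(5, -1))), Add(4, -3)))) = Add(-501, Mul(-1, Mul(Add(1, -5, Mul(4, Rational(1, 5))), 1))) = Add(-501, Mul(-1, Mul(Add(1, -5, Rational(4, 5)), 1))) = Add(-501, Mul(-1, Mul(Rational(-16, 5), 1))) = Add(-501, Mul(-1, Rational(-16, 5))) = Add(-501, Rational(16, 5)) = Rational(-2489, 5)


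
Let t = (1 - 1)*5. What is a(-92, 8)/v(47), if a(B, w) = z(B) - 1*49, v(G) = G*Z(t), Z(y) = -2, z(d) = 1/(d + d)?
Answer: 9017/17296 ≈ 0.52133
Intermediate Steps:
z(d) = 1/(2*d)
t = 0 (t = 0*5 = 0)
v(G) = -2*G (v(G) = G*(-2) = -2*G)
a(B, w) = -49 + 1/(2*B) (a(B, w) = 1/(2*B) - 1*49 = 1/(2*B) - 49 = -49 + 1/(2*B))
a(-92, 8)/v(47) = (-49 + (1/2)/(-92))/((-2*47)) = (-49 + (1/2)*(-1/92))/(-94) = (-49 - 1/184)*(-1/94) = -9017/184*(-1/94) = 9017/17296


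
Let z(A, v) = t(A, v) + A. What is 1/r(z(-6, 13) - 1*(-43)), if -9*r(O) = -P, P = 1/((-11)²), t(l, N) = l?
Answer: 1089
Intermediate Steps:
P = 1/121 ≈ 0.0082645
z(A, v) = 2*A (z(A, v) = A + A = 2*A)
r(O) = 1/1089 (r(O) = -(-1)/(9*121) = -⅑*(-1/121) = 1/1089)
1/r(z(-6, 13) - 1*(-43)) = 1/(1/1089) = 1089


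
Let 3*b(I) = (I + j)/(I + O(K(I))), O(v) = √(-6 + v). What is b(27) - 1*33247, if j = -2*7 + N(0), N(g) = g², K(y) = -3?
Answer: -2726241/82 - 13*I/738 ≈ -33247.0 - 0.017615*I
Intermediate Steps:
j = -14 (j = -2*7 + 0² = -14 + 0 = -14)
b(I) = (-14 + I)/(3*(I + 3*I)) (b(I) = ((I - 14)/(I + √(-6 - 3)))/3 = ((-14 + I)/(I + √(-9)))/3 = ((-14 + I)/(I + 3*I))/3 = (-14 + I)/(3*(I + 3*I)))
b(27) - 1*33247 = (-14 + 27)/(3*(27 + 3*I)) - 1*33247 = (⅓)*((27 - 3*I)/738)*13 - 33247 = (13/82 - 13*I/738) - 33247 = -2726241/82 - 13*I/738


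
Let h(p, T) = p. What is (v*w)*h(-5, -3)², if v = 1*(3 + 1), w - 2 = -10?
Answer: -800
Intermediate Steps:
w = -8 (w = 2 - 10 = -8)
v = 4 (v = 1*4 = 4)
(v*w)*h(-5, -3)² = (4*(-8))*(-5)² = -32*25 = -800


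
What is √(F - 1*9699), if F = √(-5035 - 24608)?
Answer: √(-9699 + I*√29643) ≈ 0.8741 + 98.487*I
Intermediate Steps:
F = I*√29643 (F = √(-29643) = I*√29643 ≈ 172.17*I)
√(F - 1*9699) = √(I*√29643 - 1*9699) = √(I*√29643 - 9699) = √(-9699 + I*√29643)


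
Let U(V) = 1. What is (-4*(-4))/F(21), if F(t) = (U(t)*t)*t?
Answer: 16/441 ≈ 0.036281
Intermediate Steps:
F(t) = t² (F(t) = (1*t)*t = t*t = t²)
(-4*(-4))/F(21) = (-4*(-4))/(21²) = 16/441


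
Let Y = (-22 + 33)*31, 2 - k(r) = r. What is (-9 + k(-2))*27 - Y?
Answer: -476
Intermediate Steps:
k(r) = 2 - r
Y = 341 (Y = 11*31 = 341)
(-9 + k(-2))*27 - Y = (-9 + (2 - 1*(-2)))*27 - 1*341 = (-9 + (2 + 2))*27 - 341 = (-9 + 4)*27 - 341 = -5*27 - 341 = -135 - 341 = -476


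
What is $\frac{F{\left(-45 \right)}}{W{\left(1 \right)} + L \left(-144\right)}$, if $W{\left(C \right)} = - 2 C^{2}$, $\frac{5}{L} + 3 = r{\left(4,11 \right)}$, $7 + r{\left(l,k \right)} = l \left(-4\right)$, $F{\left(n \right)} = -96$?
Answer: $- \frac{624}{167} \approx -3.7365$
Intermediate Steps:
$r{\left(l,k \right)} = -7 - 4 l$ ($r{\left(l,k \right)} = -7 + l \left(-4\right) = -7 - 4 l$)
$L = - \frac{5}{26}$ ($L = \frac{5}{-3 - 23} = \frac{5}{-26} = 5 \left(- \frac{1}{26}\right) = - \frac{5}{26} \approx -0.19231$)
$\frac{F{\left(-45 \right)}}{W{\left(1 \right)} + L \left(-144\right)} = - \frac{96}{- 2 \cdot 1^{2} - - \frac{360}{13}} = - \frac{96}{\left(-2\right) 1 + \frac{360}{13}} = - \frac{96}{-2 + \frac{360}{13}} = - \frac{96}{\frac{334}{13}} = \left(-96\right) \frac{13}{334} = - \frac{624}{167}$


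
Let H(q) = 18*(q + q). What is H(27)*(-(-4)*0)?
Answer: 0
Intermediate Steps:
H(q) = 36*q (H(q) = 18*(2*q) = 36*q)
H(27)*(-(-4)*0) = (36*27)*(-(-4)*0) = 972*(-1*0) = 972*0 = 0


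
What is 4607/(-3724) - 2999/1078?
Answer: -164639/40964 ≈ -4.0191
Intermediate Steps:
4607/(-3724) - 2999/1078 = 4607*(-1/3724) - 2999*1/1078 = -4607/3724 - 2999/1078 = -164639/40964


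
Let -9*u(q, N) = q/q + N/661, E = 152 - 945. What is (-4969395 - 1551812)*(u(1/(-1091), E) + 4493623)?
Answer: -58109526434884771/1983 ≈ -2.9304e+13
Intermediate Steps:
E = -793
u(q, N) = -1/9 - N/5949 (u(q, N) = -(q/q + N/661)/9 = -(1 + N*(1/661))/9 = -(1 + N/661)/9 = -1/9 - N/5949)
(-4969395 - 1551812)*(u(1/(-1091), E) + 4493623) = (-4969395 - 1551812)*((-1/9 - 1/5949*(-793)) + 4493623) = -6521207*((-1/9 + 793/5949) + 4493623) = -6521207*(44/1983 + 4493623) = -6521207*8910854453/1983 = -58109526434884771/1983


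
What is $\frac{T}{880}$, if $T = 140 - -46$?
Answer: $\frac{93}{440} \approx 0.21136$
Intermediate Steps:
$T = 186$ ($T = 140 + 46 = 186$)
$\frac{T}{880} = \frac{186}{880} = 186 \cdot \frac{1}{880} = \frac{93}{440}$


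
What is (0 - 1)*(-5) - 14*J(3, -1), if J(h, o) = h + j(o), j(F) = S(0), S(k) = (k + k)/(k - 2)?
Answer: -37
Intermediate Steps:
S(k) = 2*k/(-2 + k) (S(k) = (2*k)/(-2 + k) = 2*k/(-2 + k))
j(F) = 0 (j(F) = 2*0/(-2 + 0) = 2*0/(-2) = 2*0*(-½) = 0)
J(h, o) = h (J(h, o) = h + 0 = h)
(0 - 1)*(-5) - 14*J(3, -1) = (0 - 1)*(-5) - 14*3 = -1*(-5) - 42 = 5 - 42 = -37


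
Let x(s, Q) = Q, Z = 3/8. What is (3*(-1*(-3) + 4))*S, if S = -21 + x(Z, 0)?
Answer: -441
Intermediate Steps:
Z = 3/8 (Z = 3*(1/8) = 3/8 ≈ 0.37500)
S = -21 (S = -21 + 0 = -21)
(3*(-1*(-3) + 4))*S = (3*(-1*(-3) + 4))*(-21) = (3*(3 + 4))*(-21) = (3*7)*(-21) = 21*(-21) = -441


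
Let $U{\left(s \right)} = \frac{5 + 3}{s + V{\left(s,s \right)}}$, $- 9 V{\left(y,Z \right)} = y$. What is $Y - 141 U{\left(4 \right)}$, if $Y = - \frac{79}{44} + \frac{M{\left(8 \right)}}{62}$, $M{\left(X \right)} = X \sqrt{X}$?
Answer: $- \frac{7019}{22} + \frac{8 \sqrt{2}}{31} \approx -318.68$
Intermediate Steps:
$M{\left(X \right)} = X^{\frac{3}{2}}$
$V{\left(y,Z \right)} = - \frac{y}{9}$
$U{\left(s \right)} = \frac{9}{s}$ ($U{\left(s \right)} = \frac{5 + 3}{s - \frac{s}{9}} = \frac{8}{\frac{8}{9} s} = 8 \frac{9}{8 s} = \frac{9}{s}$)
$Y = - \frac{79}{44} + \frac{8 \sqrt{2}}{31}$ ($Y = - \frac{79}{44} + \frac{8^{\frac{3}{2}}}{62} = \left(-79\right) \frac{1}{44} + 16 \sqrt{2} \cdot \frac{1}{62} = - \frac{79}{44} + \frac{8 \sqrt{2}}{31} \approx -1.4305$)
$Y - 141 U{\left(4 \right)} = \left(- \frac{79}{44} + \frac{8 \sqrt{2}}{31}\right) - 141 \cdot \frac{9}{4} = \left(- \frac{79}{44} + \frac{8 \sqrt{2}}{31}\right) - 141 \cdot 9 \cdot \frac{1}{4} = \left(- \frac{79}{44} + \frac{8 \sqrt{2}}{31}\right) - \frac{1269}{4} = - \frac{7019}{22} + \frac{8 \sqrt{2}}{31}$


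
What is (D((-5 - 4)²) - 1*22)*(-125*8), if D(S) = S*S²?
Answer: -531419000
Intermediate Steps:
D(S) = S³
(D((-5 - 4)²) - 1*22)*(-125*8) = (((-5 - 4)²)³ - 1*22)*(-125*8) = (((-9)²)³ - 22)*(-1000) = (81³ - 22)*(-1000) = (531441 - 22)*(-1000) = 531419*(-1000) = -531419000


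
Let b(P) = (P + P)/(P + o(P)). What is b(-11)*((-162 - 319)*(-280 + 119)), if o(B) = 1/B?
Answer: 9370361/61 ≈ 1.5361e+5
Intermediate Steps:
b(P) = 2*P/(P + 1/P) (b(P) = (P + P)/(P + 1/P) = (2*P)/(P + 1/P) = 2*P/(P + 1/P))
b(-11)*((-162 - 319)*(-280 + 119)) = (2*(-11)²/(1 + (-11)²))*((-162 - 319)*(-280 + 119)) = (2*121/(1 + 121))*(-481*(-161)) = (2*121/122)*77441 = (2*121*(1/122))*77441 = (121/61)*77441 = 9370361/61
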